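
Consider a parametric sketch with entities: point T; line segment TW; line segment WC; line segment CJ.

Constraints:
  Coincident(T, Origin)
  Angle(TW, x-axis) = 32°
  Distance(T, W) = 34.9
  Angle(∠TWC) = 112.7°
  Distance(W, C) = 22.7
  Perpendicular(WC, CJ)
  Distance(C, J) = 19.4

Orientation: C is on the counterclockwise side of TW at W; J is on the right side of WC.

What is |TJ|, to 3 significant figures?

63.0

∠TWC = 112.7°, so WC runs at 32.0° + (180° − 112.7°) = 99.3° from the x-axis; with |WC| = 22.7, C = W + 22.7·(cos 99.3°, sin 99.3°) = (25.9, 40.9). The perpendicularity gives CJ at right angles to WC; with |CJ| = 19.4 on the right of WC, J = C + 19.4·(0.987, 0.162) = (45.1, 44.0). Then |TJ| = |J − T| = 63.0.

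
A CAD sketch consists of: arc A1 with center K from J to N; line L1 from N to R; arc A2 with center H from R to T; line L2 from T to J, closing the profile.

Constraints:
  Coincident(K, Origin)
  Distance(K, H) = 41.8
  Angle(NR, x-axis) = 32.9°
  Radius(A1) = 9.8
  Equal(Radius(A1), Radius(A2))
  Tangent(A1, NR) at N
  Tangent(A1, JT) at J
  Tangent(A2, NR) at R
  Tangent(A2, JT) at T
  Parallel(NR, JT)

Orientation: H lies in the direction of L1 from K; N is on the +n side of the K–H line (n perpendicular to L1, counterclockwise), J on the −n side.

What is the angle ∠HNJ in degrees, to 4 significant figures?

76.81°

K is at the origin and H lies 41.8 along u from K, so H = 41.8·u = (35.10, 22.70). Tangency of A1 to both parallel lines with radius 9.8 puts N and J at K ± 9.8·n: N = (-5.323, 8.228), J = (5.323, -8.228). Then cos ∠HNJ = NH·NJ / (|NH||NJ|), giving 76.81°.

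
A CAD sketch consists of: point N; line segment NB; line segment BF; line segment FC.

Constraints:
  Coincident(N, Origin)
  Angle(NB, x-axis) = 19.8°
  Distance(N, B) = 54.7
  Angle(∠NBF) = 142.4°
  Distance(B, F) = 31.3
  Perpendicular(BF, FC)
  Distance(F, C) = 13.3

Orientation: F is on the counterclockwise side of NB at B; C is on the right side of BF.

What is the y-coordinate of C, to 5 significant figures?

37.732

∠NBF = 142.4°, so BF runs at 19.8° + (180° − 142.4°) = 57.400° from the x-axis; with |BF| = 31.3, F = B + 31.3·(cos 57.400°, sin 57.400°) = (68.330, 44.898). BF is perpendicular to FC; with |FC| = 13.3 on the right of BF, C = F + 13.3·(0.84245, -0.53877) = (79.534, 37.732). So C.y = 37.732.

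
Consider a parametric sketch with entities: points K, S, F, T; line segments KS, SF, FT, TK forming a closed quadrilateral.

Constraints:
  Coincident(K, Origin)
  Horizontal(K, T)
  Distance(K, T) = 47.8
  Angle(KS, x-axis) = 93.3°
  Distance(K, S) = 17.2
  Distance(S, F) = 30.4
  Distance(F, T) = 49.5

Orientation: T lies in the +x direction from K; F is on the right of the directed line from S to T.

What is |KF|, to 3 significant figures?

13.2

K is at the origin; K and T share the same y with |KT| = 47.8 and T in +x, so T = (47.8, 0). KS runs at 93.3° with |KS| = 17.2, so S = (-0.990, 17.2). F is determined by |SF| = 30.4 and |FT| = 49.5 together: it lies at the intersection of circle(S, 30.4) and circle(T, 49.5). With |ST| = 51.7, the foot of the radical line on ST is 11.1 from S and the perpendicular offset is √(30.4² − 11.1²) = 28.3. Taking the right-of-ST solution: F = (0.0950, -13.2).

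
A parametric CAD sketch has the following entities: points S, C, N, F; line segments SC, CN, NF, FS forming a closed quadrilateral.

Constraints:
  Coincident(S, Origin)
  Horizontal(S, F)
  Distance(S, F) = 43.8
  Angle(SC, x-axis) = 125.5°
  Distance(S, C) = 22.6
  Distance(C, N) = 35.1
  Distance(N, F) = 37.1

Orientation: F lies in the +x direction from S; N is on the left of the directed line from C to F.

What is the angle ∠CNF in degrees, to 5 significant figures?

111.88°

S is at the origin; SF is horizontal with |SF| = 43.8 and F in +x, so F = (43.8, 0). SC runs at 125.5° with |SC| = 22.6, so C = (-13.124, 18.399). N is determined by |CN| = 35.1 and |NF| = 37.1 together: it lies at the intersection of circle(C, 35.1) and circle(F, 37.1). With |CF| = 59.824, the foot of the radical line on CF is 28.705 from C and the perpendicular offset is √(35.1² − 28.705²) = 20.200. Taking the left-of-CF solution: N = (20.402, 28.792).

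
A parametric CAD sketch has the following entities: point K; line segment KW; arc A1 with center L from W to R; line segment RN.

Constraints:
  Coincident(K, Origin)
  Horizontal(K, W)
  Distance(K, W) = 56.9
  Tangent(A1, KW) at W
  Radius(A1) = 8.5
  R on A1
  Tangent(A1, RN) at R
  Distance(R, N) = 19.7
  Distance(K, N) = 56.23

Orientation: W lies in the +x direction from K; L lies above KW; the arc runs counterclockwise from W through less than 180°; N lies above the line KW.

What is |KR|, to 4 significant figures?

64.47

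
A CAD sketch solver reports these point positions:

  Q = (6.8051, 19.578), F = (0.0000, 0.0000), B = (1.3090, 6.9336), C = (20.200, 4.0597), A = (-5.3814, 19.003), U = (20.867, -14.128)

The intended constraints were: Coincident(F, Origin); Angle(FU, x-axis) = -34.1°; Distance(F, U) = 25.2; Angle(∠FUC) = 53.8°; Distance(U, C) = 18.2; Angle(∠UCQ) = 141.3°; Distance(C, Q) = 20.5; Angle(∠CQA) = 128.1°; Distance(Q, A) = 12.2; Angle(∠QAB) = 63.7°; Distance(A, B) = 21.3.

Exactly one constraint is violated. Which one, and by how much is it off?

Distance(A, B) = 21.3 — off by 7.50.

F = (0.00, 0.00) ✓; FU at -34.10° ✓; |FU| = 25.20 ✓; ∠FUC = 53.80° ✓; |UC| = 18.20 ✓; ∠UCQ = 141.3° ✓; |CQ| = 20.50 ✓; ∠CQA = 128.1° ✓; |QA| = 12.20 ✓; ∠QAB = 63.70° ✓; |AB| = 13.80 ✗.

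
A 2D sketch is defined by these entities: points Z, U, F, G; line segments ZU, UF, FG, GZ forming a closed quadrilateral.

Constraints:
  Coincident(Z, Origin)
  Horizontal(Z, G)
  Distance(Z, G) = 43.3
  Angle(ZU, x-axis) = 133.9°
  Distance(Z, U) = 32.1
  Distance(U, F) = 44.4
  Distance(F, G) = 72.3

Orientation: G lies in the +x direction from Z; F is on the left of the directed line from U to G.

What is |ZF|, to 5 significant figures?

59.899

Checks: |UF| = 44.40 ✓; |FG| = 72.30 ✓.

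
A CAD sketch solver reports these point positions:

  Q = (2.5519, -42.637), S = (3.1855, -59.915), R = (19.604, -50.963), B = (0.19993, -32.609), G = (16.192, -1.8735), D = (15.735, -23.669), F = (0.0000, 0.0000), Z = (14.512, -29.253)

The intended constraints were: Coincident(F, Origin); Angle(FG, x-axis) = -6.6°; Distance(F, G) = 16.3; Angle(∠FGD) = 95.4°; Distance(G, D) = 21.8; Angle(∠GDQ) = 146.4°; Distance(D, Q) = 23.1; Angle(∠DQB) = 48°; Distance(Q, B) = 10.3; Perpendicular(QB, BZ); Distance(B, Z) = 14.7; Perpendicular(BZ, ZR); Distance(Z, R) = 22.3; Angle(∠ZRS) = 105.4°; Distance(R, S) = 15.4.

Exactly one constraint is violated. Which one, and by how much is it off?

Distance(R, S) = 15.4 — off by 3.30.

F = (0.00, 0.00) ✓; FG at -6.600° ✓; |FG| = 16.30 ✓; ∠FGD = 95.40° ✓; |GD| = 21.80 ✓; ∠GDQ = 146.4° ✓; |DQ| = 23.10 ✓; ∠DQB = 48.00° ✓; |QB| = 10.30 ✓; ∠(QB, BZ) = 90.00° ✓; |BZ| = 14.70 ✓; ∠(BZ, ZR) = 90.00° ✓; |ZR| = 22.30 ✓; ∠ZRS = 105.4° ✓; |RS| = 18.70 ✗.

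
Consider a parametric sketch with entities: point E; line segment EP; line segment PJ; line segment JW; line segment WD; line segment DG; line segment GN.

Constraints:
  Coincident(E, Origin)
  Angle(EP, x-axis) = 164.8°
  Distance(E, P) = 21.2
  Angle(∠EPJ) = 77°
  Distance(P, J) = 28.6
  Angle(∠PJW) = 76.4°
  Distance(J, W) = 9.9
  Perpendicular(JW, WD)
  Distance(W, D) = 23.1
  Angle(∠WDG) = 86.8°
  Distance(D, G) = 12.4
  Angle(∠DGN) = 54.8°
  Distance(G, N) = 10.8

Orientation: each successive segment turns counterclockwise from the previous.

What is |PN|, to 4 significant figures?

14.08

∠WDG = 86.8° gives DG at -165.4° from the x-axis; with |DG| = 12.4, G = (-28.42, -1.545). ∠DGN = 54.8° gives GN at -40.20° from the x-axis; with |GN| = 10.8, N = (-20.17, -8.516). Then |PN| = |N − P| = 14.08.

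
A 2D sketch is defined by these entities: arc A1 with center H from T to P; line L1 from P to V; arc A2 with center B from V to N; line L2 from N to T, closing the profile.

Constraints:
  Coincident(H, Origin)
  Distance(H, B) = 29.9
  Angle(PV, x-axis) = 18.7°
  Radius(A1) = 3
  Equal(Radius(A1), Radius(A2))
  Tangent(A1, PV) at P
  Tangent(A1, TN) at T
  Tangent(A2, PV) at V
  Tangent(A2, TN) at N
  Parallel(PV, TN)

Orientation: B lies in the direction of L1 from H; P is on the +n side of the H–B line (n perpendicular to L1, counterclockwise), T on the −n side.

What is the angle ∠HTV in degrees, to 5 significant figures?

78.653°

The slot axis is L1's direction at 18.7°, so u = (cos 18.7°, sin 18.7°) = (0.94721, 0.32061) and n = (−sin 18.7°, cos 18.7°) = (-0.32061, 0.94721). H is at the origin and B lies 29.9 along u from H, so B = 29.9·u = (28.322, 9.5863). Tangency of A1 to both parallel lines with radius 3.0 puts P and T at H ± 3.0·n: P = (-0.96184, 2.8416), T = (0.96184, -2.8416). Equal radii place V and N the same way about B: V = B + 3.0·n = (27.360, 12.428), N = B − 3.0·n = (29.283, 6.7447). Then cos ∠HTV = TH·TV / (|TH||TV|), giving 78.653°.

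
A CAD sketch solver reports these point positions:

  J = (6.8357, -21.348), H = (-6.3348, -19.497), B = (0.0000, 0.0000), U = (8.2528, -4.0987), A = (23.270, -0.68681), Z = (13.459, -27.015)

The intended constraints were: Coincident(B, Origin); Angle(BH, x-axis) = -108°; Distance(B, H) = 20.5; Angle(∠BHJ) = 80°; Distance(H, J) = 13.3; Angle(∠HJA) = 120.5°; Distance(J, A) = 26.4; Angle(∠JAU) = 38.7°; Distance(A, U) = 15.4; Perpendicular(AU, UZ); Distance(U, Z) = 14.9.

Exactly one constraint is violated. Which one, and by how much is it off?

Distance(U, Z) = 14.9 — off by 8.60.

B = (0.00, 0.00) ✓; BH at -108.0° ✓; |BH| = 20.50 ✓; ∠BHJ = 80.00° ✓; |HJ| = 13.30 ✓; ∠HJA = 120.5° ✓; |JA| = 26.40 ✓; ∠JAU = 38.70° ✓; |AU| = 15.40 ✓; ∠(AU, UZ) = 90.00° ✓; |UZ| = 23.50 ✗.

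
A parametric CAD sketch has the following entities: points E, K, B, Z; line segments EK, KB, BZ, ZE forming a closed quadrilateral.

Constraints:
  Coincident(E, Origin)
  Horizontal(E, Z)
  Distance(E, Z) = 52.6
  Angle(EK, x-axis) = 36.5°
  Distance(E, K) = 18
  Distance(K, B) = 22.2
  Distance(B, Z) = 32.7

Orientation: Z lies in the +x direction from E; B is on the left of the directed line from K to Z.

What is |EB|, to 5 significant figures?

40.182

Checks: |KB| = 22.20 ✓; |BZ| = 32.70 ✓.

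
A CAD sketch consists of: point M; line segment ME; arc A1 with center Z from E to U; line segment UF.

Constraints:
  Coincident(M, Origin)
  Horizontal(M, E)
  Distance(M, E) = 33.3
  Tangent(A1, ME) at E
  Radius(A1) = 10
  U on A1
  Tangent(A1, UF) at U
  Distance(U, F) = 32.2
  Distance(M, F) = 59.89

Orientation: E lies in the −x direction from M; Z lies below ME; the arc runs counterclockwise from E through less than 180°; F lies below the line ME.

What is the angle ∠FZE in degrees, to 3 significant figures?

165°

Checks: |ZU| = 10.00 ✓; ∠(ZU, UF) = 90.00° ✓; |UF| = 32.20 ✓; |MF| = 59.89 ✓.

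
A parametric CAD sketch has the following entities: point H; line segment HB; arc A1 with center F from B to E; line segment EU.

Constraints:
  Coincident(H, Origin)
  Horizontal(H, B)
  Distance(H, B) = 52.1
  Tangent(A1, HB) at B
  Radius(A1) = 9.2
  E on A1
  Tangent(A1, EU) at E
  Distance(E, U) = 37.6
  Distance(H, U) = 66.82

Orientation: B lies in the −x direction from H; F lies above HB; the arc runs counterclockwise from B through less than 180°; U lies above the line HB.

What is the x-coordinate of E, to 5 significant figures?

-42.952

Checks: |FE| = 9.200 ✓; ∠(FE, EU) = 90.00° ✓; |EU| = 37.60 ✓; |HU| = 66.82 ✓.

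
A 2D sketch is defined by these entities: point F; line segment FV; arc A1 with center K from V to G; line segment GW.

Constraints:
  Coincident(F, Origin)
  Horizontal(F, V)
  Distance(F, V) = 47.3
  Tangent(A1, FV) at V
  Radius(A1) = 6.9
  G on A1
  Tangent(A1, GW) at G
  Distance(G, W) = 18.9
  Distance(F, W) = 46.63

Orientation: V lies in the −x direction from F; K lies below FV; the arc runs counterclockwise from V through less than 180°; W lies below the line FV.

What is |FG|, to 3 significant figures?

53.6

F is at the origin; FV is horizontal with |FV| = 47.3 and V on the −x side, so V = (-47.3, 0.00). A1 meets FV tangentially, so KV is at right angles to FV, so K = V + (0, -6.9) = (-47.3, -6.90). Since KG ⟂ GW (tangency), |KW| = √(6.9² + 18.9²) = 20.1 regardless of where G sits on A1. So W lies on both circle(F, 46.63) and circle(K, 20.1); the below-FV intersection is W = (-39.2, -25.3). G is the foot of the tangent from W: G = (-52.3, -11.7).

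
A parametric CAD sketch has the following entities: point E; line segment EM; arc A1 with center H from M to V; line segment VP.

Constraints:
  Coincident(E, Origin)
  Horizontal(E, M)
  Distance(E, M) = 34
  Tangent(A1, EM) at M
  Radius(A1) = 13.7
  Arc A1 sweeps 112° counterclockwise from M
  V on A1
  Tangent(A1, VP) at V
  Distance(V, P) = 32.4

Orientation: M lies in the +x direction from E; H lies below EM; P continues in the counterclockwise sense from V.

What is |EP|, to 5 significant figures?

59.215

On A1, M sits at bearing 90° from H; a 112° counterclockwise sweep puts V at bearing 202°, so V = H + 13.7·(cos 202°, sin 202°) = (21.298, -18.832). The tangent condition forces HV to be normal to VP, so VP runs along (−sin 202°, cos 202°); with |VP| = 32.4, P = (33.435, -48.873). Then |EP| = |P − E| = 59.215.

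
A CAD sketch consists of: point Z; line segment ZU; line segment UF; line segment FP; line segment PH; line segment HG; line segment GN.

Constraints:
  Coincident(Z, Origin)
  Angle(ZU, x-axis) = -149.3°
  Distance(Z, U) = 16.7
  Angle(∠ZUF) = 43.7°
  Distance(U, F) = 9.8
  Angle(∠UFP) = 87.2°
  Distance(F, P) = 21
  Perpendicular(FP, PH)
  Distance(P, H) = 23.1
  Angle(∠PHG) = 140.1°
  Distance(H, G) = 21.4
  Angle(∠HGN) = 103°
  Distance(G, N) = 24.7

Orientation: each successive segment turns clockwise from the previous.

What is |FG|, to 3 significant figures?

40.2

Z is at the origin; ZU runs at -149.3° with length 16.7, so U = (-14.4, -8.53). ∠ZUF = 43.7° gives UF at 74.4° from the x-axis; with |UF| = 9.8, F = (-11.7, 0.913). ∠UFP = 87.2° gives FP at -18.4° from the x-axis; with |FP| = 21.0, P = (8.20, -5.72). FP ⟂ PH, so PH runs at -108°; with |PH| = 23.1, H = (0.911, -27.6). ∠PHG = 140.1° gives HG at -148° from the x-axis; with |HG| = 21.4, G = (-17.3, -38.9). Then |FG| = |G − F| = 40.2.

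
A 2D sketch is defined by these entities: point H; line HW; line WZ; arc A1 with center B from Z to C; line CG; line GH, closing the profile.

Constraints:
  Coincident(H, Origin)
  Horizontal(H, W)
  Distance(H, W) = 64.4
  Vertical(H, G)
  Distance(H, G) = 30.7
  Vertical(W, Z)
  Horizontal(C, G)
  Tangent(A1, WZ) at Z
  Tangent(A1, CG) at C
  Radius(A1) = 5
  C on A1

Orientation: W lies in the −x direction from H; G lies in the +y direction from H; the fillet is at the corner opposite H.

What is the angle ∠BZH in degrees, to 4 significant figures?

21.76°

H is at the origin; HW is horizontal with |HW| = 64.4 and W on the −x side, so W = (-64.40, 0.000). H and G share the same x with |HG| = 30.7 and G on the +y side, so G = (0.000, 30.70). The virtual corner opposite H is at (-64.40, 30.70). A1 meets WZ tangentially, so BZ is at right angles to WZ and since A1 is tangent to CG there, BC ⟂ CG, with radius 5.0, so the center B sits 5.0 in from both sides at B = (-59.40, 25.70). That places the tangent points at Z = (-64.40, 25.70) on WZ and C = (-59.40, 30.70) on CG. Then cos ∠BZH = ZB·ZH / (|ZB||ZH|), giving 21.76°.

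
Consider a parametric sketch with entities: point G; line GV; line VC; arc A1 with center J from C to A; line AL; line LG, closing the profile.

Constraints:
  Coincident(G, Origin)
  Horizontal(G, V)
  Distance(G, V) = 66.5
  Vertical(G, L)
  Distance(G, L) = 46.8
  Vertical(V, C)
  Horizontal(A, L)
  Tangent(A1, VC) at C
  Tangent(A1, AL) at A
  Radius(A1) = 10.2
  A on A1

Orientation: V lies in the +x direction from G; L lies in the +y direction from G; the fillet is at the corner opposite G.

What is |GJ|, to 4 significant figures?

67.15

G is at the origin; G and V share the same y with |GV| = 66.5 and V on the +x side, so V = (66.50, 0.000). G and L share the same x with |GL| = 46.8 and L on the +y side, so L = (0.000, 46.80). The virtual corner opposite G is at (66.50, 46.80). Since A1 is tangent to VC there, JC ⟂ VC and since A1 is tangent to AL there, JA ⟂ AL, with radius 10.2, so the center J sits 10.2 in from both sides at J = (56.30, 36.60). Then |GJ| = |J − G| = 67.15.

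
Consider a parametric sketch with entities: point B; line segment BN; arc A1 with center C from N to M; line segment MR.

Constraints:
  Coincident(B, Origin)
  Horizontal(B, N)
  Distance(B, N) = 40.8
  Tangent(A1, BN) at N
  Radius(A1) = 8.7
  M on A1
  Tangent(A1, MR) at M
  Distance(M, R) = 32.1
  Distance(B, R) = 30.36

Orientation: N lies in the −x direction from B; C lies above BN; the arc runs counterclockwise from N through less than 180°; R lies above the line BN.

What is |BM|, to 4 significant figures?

34.35

Checks: |CN| = 8.700 ✓; |CM| = 8.700 ✓; ∠(CM, MR) = 90.00° ✓; |MR| = 32.10 ✓; |BR| = 30.36 ✓.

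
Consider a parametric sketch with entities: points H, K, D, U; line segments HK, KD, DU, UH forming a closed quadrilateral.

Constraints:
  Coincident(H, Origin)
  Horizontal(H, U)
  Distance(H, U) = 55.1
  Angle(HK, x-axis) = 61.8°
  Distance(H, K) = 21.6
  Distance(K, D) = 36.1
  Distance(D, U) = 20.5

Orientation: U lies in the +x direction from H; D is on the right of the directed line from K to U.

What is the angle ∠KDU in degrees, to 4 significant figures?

116.2°

Checks: |HU| = 55.10 ✓; |HK| = 21.60 ✓; |KD| = 36.10 ✓; |DU| = 20.50 ✓.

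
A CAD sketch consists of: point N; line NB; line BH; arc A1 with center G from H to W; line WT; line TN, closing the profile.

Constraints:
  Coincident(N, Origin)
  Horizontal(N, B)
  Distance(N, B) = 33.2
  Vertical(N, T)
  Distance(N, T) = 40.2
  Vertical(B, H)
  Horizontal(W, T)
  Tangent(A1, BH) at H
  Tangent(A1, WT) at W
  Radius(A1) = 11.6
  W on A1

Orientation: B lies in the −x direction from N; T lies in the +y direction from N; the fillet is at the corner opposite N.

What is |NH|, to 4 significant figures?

43.82

N is at the origin; NB is horizontal with |NB| = 33.2 and B on the −x side, so B = (-33.20, 0.000). NT is vertical with |NT| = 40.2 and T on the +y side, so T = (0.000, 40.20). The virtual corner opposite N is at (-33.20, 40.20). Tangency of A1 to BH means the radius GH is perpendicular to BH and the tangent condition forces GW to be normal to WT, with radius 11.6, so the center G sits 11.6 in from both sides at G = (-21.60, 28.60). That places the tangent points at H = (-33.20, 28.60) on BH and W = (-21.60, 40.20) on WT. Then |NH| = |H − N| = 43.82.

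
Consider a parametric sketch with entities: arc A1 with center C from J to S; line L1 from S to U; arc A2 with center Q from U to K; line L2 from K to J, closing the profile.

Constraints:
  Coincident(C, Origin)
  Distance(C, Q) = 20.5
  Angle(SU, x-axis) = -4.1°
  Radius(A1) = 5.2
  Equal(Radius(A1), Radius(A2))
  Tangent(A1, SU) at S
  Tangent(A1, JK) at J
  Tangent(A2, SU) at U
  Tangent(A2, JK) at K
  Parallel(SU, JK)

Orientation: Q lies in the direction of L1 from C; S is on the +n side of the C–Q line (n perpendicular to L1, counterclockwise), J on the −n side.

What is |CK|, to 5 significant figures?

21.149

Tangency of A1 to both parallel lines with radius 5.2 puts S and J at C ± 5.2·n: S = (0.37179, 5.1867), J = (-0.37179, -5.1867). Equal radii place U and K the same way about Q: U = Q + 5.2·n = (20.819, 3.7210), K = Q − 5.2·n = (20.076, -6.6524). Then |CK| = |K − C| = 21.149.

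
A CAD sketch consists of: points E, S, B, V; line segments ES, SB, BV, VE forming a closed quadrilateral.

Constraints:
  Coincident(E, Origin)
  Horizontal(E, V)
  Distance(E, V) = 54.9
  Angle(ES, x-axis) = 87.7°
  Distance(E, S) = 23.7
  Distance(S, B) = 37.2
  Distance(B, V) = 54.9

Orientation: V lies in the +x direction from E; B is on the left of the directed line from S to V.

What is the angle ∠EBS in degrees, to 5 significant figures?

17.711°

E is at the origin; E and V share the same y with |EV| = 54.9 and V in +x, so V = (54.9, 0). ES runs at 87.7° with |ES| = 23.7, so S = (0.95112, 23.681). B is determined by |SB| = 37.2 and |BV| = 54.9 together: it lies at the intersection of circle(S, 37.2) and circle(V, 54.9). With |SV| = 58.917, the foot of the radical line on SV is 15.624 from S and the perpendicular offset is √(37.2² − 15.624²) = 33.760. Taking the left-of-SV solution: B = (28.827, 48.314).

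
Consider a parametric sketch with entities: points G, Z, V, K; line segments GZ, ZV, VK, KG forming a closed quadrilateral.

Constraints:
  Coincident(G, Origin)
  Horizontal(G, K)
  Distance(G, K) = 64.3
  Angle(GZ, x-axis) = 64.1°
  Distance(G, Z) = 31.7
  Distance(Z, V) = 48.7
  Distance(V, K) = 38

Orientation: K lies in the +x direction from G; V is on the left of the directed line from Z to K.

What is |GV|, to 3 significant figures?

72.4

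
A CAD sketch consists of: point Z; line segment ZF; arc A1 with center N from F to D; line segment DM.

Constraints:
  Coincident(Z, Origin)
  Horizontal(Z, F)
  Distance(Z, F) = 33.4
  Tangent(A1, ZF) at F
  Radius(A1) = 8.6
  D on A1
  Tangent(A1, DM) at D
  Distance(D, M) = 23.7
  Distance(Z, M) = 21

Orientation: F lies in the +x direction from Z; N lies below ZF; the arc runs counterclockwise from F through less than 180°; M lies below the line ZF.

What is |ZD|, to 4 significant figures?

27.66

Z is at the origin; Z and F share the same y with |ZF| = 33.4 and F on the +x side, so F = (33.40, 0.000). Since A1 is tangent to ZF there, NF ⟂ ZF, so N = F + (0, -8.6) = (33.40, -8.600). Since ND ⟂ DM (tangency), |NM| = √(8.6² + 23.7²) = 25.21 regardless of where D sits on A1. So M lies on both circle(Z, 21.0) and circle(N, 25.21); the below-ZF intersection is M = (10.16, -18.38). D is the foot of the tangent from M: D = (27.56, -2.286).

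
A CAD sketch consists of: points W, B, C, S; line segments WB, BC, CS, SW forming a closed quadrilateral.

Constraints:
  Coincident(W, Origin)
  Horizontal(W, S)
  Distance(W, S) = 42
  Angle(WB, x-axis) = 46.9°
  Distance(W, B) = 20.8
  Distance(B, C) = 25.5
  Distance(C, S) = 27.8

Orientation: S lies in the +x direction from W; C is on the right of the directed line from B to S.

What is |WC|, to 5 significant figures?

19.125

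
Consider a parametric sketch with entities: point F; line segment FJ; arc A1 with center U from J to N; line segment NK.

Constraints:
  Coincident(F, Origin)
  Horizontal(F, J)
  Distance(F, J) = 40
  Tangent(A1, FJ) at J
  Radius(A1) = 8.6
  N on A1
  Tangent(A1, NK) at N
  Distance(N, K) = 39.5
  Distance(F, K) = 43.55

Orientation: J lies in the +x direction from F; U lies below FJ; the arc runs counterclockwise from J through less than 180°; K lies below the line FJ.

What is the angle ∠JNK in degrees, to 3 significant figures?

148°

F is at the origin; F and J share the same y with |FJ| = 40.0 and J on the +x side, so J = (40.0, 0.00). Tangency of A1 to FJ means the radius UJ is perpendicular to FJ, so U = J + (0, -8.6) = (40.0, -8.60). Since UN ⟂ NK (tangency), |UK| = √(8.6² + 39.5²) = 40.4 regardless of where N sits on A1. So K lies on both circle(F, 43.55) and circle(U, 40.4); the below-FJ intersection is K = (15.5, -40.7). N is the foot of the tangent from K: N = (32.2, -4.95).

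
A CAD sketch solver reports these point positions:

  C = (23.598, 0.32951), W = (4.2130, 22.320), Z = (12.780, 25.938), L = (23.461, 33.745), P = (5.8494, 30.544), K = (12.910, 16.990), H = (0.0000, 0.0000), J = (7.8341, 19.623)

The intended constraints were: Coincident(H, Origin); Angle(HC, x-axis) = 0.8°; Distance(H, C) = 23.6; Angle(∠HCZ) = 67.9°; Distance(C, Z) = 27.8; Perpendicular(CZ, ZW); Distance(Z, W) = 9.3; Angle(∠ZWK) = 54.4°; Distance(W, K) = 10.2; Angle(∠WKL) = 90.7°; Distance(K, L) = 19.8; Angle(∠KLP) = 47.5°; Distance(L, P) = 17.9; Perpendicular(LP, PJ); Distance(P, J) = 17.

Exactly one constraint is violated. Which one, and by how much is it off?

Distance(P, J) = 17 — off by 5.90.

H = (0.00, 0.00) ✓; HC at 0.8000° ✓; |HC| = 23.60 ✓; ∠HCZ = 67.90° ✓; |CZ| = 27.80 ✓; ∠(CZ, ZW) = 89.99° ✓; |ZW| = 9.300 ✓; ∠ZWK = 54.40° ✓; |WK| = 10.20 ✓; ∠WKL = 90.70° ✓; |KL| = 19.80 ✓; ∠KLP = 47.50° ✓; |LP| = 17.90 ✓; ∠(LP, PJ) = 90.00° ✓; |PJ| = 11.10 ✗.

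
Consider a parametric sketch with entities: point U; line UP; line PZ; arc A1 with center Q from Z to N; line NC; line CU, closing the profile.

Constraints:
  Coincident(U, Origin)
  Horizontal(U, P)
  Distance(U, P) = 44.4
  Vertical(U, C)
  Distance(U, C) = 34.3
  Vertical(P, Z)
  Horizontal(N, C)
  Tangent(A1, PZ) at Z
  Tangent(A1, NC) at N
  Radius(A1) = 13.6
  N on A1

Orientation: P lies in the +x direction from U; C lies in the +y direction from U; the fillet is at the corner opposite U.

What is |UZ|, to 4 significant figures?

48.99

The virtual corner opposite U is at (44.40, 34.30). Since A1 is tangent to PZ there, QZ ⟂ PZ and since A1 is tangent to NC there, QN ⟂ NC, with radius 13.6, so the center Q sits 13.6 in from both sides at Q = (30.80, 20.70). That places the tangent points at Z = (44.40, 20.70) on PZ and N = (30.80, 34.30) on NC. Then |UZ| = |Z − U| = 48.99.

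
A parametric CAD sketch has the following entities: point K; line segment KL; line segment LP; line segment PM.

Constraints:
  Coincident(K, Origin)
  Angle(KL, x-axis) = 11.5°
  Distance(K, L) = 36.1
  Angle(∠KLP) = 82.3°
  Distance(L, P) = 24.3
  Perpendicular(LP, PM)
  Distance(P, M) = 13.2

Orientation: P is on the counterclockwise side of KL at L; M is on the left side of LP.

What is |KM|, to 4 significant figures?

29.81

K is at the origin; KL runs at 11.5° with length 36.1, so L = 36.1·(cos 11.5°, sin 11.5°) = (35.38, 7.197). ∠KLP = 82.3°, so LP runs at 11.5° + (180° − 82.3°) = 109.2° from the x-axis; with |LP| = 24.3, P = L + 24.3·(cos 109.2°, sin 109.2°) = (27.38, 30.15). LP is perpendicular to PM; with |PM| = 13.2 on the left of LP, M = P + 13.2·(-0.9444, -0.3289) = (14.92, 25.80). Then |KM| = |M − K| = 29.81.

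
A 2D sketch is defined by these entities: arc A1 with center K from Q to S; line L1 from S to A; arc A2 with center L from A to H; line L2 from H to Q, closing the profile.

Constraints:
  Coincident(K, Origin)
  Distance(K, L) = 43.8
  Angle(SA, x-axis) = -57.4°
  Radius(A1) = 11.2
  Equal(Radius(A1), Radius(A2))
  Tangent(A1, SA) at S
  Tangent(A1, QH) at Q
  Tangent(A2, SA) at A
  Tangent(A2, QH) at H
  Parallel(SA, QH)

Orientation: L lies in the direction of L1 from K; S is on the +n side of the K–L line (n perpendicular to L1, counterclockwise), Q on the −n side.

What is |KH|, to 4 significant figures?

45.21

Tangency of A1 to both parallel lines with radius 11.2 puts S and Q at K ± 11.2·n: S = (9.435, 6.034), Q = (-9.435, -6.034). Equal radii place A and H the same way about L: A = L + 11.2·n = (33.03, -30.87), H = L − 11.2·n = (14.16, -42.93). Then |KH| = |H − K| = 45.21.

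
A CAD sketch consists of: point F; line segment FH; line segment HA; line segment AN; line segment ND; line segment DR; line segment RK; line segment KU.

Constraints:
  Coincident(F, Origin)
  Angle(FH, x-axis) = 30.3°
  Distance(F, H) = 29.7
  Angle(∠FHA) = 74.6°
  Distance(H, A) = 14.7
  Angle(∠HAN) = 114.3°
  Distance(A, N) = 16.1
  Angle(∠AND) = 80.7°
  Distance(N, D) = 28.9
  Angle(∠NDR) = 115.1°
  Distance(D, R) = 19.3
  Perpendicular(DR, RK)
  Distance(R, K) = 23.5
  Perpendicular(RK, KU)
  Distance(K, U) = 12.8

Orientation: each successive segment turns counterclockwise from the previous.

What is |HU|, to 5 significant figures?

7.4837

F is at the origin; FH runs at 30.3° with length 29.7, so H = (25.643, 14.984). ∠FHA = 74.6° gives HA at 135.70° from the x-axis; with |HA| = 14.7, A = (15.122, 25.251). ∠HAN = 114.3° gives AN at -158.60° from the x-axis; with |AN| = 16.1, N = (0.13217, 19.377). ∠AND = 80.7° gives ND at -59.300° from the x-axis; with |ND| = 28.9, D = (14.887, -5.4731). ∠NDR = 115.1° gives DR at 5.6000° from the x-axis; with |DR| = 19.3, R = (34.095, -3.5897). The perpendicularity gives RK at right angles to DR, so RK runs at 95.600°; with |RK| = 23.5, K = (31.802, 19.798). The perpendicularity gives KU at right angles to RK, so KU runs at -174.40°; with |KU| = 12.8, U = (19.063, 18.549). Then |HU| = |U − H| = 7.4837.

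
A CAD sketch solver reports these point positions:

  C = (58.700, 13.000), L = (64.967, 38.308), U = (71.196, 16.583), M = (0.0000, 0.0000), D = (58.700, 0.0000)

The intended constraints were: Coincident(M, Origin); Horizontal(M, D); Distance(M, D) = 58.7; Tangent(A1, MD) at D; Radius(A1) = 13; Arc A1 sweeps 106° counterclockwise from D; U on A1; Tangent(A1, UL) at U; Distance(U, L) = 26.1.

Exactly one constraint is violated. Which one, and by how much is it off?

Distance(U, L) = 26.1 — off by 3.50.

M = (0.00, 0.00) ✓; M.y = 0.00, D.y = 0.00 ✓; |MD| = 58.70 ✓; ∠(CD, DM) = 90.00° ✓; |CD| = 13.00 ✓; bearing(C→U) − bearing(C→D) = 106.0° ✓; |CU| = 13.00 ✓; ∠(CU, UL) = 90.00° ✓; |UL| = 22.60 ✗.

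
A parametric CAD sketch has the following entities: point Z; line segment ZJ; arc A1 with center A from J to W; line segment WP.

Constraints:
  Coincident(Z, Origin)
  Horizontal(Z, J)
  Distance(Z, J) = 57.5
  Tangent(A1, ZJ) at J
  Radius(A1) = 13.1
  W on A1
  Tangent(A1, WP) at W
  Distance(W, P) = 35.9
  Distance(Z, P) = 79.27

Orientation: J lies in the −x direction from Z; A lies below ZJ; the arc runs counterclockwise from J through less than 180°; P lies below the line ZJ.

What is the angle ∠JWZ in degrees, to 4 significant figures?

39.44°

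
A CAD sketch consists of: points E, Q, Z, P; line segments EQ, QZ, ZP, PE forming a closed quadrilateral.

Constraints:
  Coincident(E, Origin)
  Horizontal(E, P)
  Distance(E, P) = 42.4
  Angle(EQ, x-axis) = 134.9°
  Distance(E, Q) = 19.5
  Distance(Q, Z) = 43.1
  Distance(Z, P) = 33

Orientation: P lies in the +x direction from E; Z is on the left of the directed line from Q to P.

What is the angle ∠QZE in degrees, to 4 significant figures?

26.87°

E is at the origin; EP is horizontal with |EP| = 42.4 and P in +x, so P = (42.4, 0). EQ runs at 134.9° with |EQ| = 19.5, so Q = (-13.76, 13.81). Z is determined by |QZ| = 43.1 and |ZP| = 33.0 together: it lies at the intersection of circle(Q, 43.1) and circle(P, 33.0). With |QP| = 57.84, the foot of the radical line on QP is 35.56 from Q and the perpendicular offset is √(43.1² − 35.56²) = 24.35. Taking the left-of-QP solution: Z = (26.58, 28.96).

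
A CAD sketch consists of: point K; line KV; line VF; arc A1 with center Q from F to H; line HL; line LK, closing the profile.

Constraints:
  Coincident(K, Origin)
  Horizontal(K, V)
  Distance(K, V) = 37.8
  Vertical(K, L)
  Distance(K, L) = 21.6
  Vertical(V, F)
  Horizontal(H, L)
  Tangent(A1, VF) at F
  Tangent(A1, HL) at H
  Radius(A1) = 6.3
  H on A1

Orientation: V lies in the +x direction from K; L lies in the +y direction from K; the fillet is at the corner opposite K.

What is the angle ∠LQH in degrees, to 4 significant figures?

78.69°

K is at the origin; K and V share the same y with |KV| = 37.8 and V on the +x side, so V = (37.80, 0.000). KL is vertical with |KL| = 21.6 and L on the +y side, so L = (0.000, 21.60). The virtual corner opposite K is at (37.80, 21.60). The tangent condition forces QF to be normal to VF and since A1 is tangent to HL there, QH ⟂ HL, with radius 6.3, so the center Q sits 6.3 in from both sides at Q = (31.50, 15.30). That places the tangent points at F = (37.80, 15.30) on VF and H = (31.50, 21.60) on HL. Then cos ∠LQH = QL·QH / (|QL||QH|), giving 78.69°.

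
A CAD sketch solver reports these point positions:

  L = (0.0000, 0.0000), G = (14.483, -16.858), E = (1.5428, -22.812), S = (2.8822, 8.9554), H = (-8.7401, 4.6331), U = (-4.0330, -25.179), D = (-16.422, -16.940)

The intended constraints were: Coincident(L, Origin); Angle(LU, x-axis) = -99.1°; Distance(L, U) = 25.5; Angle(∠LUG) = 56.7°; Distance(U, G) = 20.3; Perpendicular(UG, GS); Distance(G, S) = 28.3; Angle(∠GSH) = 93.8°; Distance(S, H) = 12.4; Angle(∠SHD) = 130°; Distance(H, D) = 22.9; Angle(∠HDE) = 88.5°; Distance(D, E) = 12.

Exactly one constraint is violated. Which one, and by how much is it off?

Distance(D, E) = 12 — off by 6.90.

L = (0.00, 0.00) ✓; LU at -99.10° ✓; |LU| = 25.50 ✓; ∠LUG = 56.70° ✓; |UG| = 20.30 ✓; ∠(UG, GS) = 90.00° ✓; |GS| = 28.30 ✓; ∠GSH = 93.80° ✓; |SH| = 12.40 ✓; ∠SHD = 130.0° ✓; |HD| = 22.90 ✓; ∠HDE = 88.50° ✓; |DE| = 18.90 ✗.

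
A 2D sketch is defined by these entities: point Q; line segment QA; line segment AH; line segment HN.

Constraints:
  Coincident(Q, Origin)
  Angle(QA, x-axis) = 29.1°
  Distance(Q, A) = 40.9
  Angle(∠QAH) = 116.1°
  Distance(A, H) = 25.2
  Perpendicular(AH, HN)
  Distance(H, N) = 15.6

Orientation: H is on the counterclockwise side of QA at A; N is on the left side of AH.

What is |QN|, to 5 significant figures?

48.085

∠QAH = 116.1°, so AH runs at 29.1° + (180° − 116.1°) = 93.000° from the x-axis; with |AH| = 25.2, H = A + 25.2·(cos 93.000°, sin 93.000°) = (34.418, 45.057). AH is perpendicular to HN; with |HN| = 15.6 on the left of AH, N = H + 15.6·(-0.99863, -0.052336) = (18.840, 44.240). Then |QN| = |N − Q| = 48.085.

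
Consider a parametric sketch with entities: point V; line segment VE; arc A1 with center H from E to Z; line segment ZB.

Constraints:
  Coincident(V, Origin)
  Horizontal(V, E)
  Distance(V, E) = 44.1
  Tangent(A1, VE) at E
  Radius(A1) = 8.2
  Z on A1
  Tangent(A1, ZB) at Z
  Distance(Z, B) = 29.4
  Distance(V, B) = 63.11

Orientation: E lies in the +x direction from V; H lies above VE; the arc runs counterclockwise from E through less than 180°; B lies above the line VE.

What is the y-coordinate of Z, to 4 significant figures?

8.745

Checks: |HZ| = 8.200 ✓; ∠(HZ, ZB) = 90.00° ✓; |ZB| = 29.40 ✓; |VB| = 63.11 ✓.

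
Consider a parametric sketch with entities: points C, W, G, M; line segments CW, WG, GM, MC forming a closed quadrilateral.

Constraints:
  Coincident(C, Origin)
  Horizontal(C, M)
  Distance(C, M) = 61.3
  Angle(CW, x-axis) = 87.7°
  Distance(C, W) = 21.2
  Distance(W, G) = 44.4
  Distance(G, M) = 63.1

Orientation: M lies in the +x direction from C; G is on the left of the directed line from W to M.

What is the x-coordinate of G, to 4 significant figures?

29.92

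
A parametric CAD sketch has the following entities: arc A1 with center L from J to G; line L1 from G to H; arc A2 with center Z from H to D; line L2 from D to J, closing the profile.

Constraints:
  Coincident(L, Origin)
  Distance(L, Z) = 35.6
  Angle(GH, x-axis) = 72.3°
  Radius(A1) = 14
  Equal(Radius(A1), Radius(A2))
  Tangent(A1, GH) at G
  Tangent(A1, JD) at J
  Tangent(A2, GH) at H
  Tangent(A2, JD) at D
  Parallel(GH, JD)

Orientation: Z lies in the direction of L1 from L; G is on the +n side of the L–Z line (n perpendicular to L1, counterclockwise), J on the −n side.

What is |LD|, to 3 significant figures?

38.3

The slot axis is L1's direction at 72.3°, so u = (cos 72.3°, sin 72.3°) = (0.304, 0.953) and n = (−sin 72.3°, cos 72.3°) = (-0.953, 0.304). L is at the origin and Z lies 35.6 along u from L, so Z = 35.6·u = (10.8, 33.9). Tangency of A1 to both parallel lines with radius 14.0 puts G and J at L ± 14.0·n: G = (-13.3, 4.26), J = (13.3, -4.26). Equal radii place H and D the same way about Z: H = Z + 14.0·n = (-2.51, 38.2), D = Z − 14.0·n = (24.2, 29.7). Then |LD| = |D − L| = 38.3.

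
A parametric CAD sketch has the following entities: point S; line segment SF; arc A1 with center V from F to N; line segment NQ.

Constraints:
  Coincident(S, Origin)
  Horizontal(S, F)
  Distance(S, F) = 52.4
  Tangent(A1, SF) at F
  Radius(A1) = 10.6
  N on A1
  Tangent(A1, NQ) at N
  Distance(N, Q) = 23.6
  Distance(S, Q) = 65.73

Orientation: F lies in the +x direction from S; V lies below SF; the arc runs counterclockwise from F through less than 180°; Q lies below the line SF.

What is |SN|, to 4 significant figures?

45.97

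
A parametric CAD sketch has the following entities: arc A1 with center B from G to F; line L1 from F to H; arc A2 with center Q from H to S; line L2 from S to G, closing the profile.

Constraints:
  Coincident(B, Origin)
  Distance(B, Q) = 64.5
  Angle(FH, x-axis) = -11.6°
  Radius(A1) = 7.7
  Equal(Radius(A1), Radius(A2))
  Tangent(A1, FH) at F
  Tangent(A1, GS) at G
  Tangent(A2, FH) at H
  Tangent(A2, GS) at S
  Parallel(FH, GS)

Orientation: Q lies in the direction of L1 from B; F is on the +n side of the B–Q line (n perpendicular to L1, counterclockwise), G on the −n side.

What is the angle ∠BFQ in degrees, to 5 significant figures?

83.192°

The slot axis is L1's direction at -11.6°, so u = (cos -11.6°, sin -11.6°) = (0.97958, -0.20108) and n = (−sin -11.6°, cos -11.6°) = (0.20108, 0.97958). B is at the origin and Q lies 64.5 along u from B, so Q = 64.5·u = (63.183, -12.970). Tangency of A1 to both parallel lines with radius 7.7 puts F and G at B ± 7.7·n: F = (1.5483, 7.5427), G = (-1.5483, -7.5427). Then cos ∠BFQ = FB·FQ / (|FB||FQ|), giving 83.192°.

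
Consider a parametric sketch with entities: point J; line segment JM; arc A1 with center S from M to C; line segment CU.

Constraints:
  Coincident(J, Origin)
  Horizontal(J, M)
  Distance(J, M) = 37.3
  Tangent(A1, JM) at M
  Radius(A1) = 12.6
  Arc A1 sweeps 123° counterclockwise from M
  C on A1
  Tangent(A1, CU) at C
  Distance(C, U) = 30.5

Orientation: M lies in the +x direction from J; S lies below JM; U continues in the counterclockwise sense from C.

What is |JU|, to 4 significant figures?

62.51

J is at the origin; J and M share the same y with |JM| = 37.3 and M on the +x side, so M = (37.30, 0.000). A1 meets JM tangentially, so SM is at right angles to JM, so S = M + (0, -12.6) = (37.30, -12.60). On A1, M sits at bearing 90° from S; a 123° counterclockwise sweep puts C at bearing 213°, so C = S + 12.6·(cos 213°, sin 213°) = (26.73, -19.46). Tangency of A1 to CU means the radius SC is perpendicular to CU, so CU runs along (−sin 213°, cos 213°); with |CU| = 30.5, U = (43.34, -45.04). Then |JU| = |U − J| = 62.51.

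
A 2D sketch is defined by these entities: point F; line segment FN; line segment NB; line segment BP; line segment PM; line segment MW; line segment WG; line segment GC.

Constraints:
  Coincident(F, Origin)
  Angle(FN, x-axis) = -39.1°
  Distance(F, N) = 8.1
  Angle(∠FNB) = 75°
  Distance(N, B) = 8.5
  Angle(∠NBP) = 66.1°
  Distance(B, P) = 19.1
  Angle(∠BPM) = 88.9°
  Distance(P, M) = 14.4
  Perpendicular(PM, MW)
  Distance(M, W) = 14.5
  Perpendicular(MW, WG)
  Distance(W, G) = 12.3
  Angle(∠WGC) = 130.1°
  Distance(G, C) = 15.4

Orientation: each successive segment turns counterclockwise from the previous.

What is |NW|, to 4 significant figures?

6.409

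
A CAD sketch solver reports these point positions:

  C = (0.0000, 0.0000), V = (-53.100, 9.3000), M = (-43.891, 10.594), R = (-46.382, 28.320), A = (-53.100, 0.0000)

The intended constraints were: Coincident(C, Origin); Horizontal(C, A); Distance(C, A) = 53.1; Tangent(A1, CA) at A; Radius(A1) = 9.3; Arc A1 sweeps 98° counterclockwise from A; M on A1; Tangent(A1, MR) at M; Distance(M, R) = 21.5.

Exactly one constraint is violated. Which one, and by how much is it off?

Distance(M, R) = 21.5 — off by 3.60.

C = (0.00, 0.00) ✓; C.y = 0.00, A.y = 0.00 ✓; |CA| = 53.10 ✓; ∠(VA, AC) = 90.00° ✓; |VA| = 9.300 ✓; bearing(V→M) − bearing(V→A) = 98.00° ✓; |VM| = 9.299 ✓; ∠(VM, MR) = 90.00° ✓; |MR| = 17.90 ✗.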